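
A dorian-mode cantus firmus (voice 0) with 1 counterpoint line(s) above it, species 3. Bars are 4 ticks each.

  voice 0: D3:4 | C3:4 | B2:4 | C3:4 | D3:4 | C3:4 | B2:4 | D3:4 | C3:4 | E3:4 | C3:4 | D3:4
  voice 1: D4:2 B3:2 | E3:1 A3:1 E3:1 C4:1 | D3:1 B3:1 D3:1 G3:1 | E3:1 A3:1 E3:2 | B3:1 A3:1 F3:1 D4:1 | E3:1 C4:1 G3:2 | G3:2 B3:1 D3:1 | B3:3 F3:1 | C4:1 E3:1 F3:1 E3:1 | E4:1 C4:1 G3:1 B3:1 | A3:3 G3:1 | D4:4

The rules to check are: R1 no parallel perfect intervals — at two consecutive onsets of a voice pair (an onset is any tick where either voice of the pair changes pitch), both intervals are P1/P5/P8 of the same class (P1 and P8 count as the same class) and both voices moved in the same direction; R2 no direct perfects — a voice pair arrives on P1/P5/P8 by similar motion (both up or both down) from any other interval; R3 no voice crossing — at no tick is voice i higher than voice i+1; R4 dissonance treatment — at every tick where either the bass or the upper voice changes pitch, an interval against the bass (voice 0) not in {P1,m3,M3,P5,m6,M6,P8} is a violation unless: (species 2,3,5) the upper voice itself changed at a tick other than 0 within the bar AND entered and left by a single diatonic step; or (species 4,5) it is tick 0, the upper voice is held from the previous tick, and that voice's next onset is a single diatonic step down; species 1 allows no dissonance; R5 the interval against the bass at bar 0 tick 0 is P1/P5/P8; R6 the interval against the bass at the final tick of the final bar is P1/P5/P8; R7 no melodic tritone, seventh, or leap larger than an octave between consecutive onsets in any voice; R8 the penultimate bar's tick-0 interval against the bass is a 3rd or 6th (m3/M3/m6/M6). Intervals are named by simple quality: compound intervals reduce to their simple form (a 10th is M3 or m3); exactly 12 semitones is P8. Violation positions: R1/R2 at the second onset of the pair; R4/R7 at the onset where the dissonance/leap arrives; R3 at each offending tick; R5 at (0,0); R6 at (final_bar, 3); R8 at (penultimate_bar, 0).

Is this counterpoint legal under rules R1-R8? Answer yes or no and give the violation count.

No (5 violations)

bar 0: v0=D3 v1=D4 (P8)
bar 1: v0=C3 v1=E3 (M3)
bar 2: v0=B2 v1=D3 (m3)
bar 3: v0=C3 v1=E3 (M3)
bar 4: v0=D3 v1=B3 (M6)
bar 5: v0=C3 v1=E3 (M3)
bar 6: v0=B2 v1=G3 (m6)
bar 7: v0=D3 v1=B3 (M6)
bar 8: v0=C3 v1=C4 (P8)
bar 9: v0=E3 v1=E4 (P8)
bar 10: v0=C3 v1=A3 (M6)
bar 11: v0=D3 v1=D4 (P8)
  R7 @ bar2.0: C4->D3 leap 10st
  R7 @ bar5.0: D4->E3 leap 10st
  R7 @ bar7.3: B3->F3 leap 6st
  R2 @ bar9.0: C3/E3 M3 -> E3/E4 P8 similar
  R2 @ bar11.0: C3/G3 P5 -> D3/D4 P8 similar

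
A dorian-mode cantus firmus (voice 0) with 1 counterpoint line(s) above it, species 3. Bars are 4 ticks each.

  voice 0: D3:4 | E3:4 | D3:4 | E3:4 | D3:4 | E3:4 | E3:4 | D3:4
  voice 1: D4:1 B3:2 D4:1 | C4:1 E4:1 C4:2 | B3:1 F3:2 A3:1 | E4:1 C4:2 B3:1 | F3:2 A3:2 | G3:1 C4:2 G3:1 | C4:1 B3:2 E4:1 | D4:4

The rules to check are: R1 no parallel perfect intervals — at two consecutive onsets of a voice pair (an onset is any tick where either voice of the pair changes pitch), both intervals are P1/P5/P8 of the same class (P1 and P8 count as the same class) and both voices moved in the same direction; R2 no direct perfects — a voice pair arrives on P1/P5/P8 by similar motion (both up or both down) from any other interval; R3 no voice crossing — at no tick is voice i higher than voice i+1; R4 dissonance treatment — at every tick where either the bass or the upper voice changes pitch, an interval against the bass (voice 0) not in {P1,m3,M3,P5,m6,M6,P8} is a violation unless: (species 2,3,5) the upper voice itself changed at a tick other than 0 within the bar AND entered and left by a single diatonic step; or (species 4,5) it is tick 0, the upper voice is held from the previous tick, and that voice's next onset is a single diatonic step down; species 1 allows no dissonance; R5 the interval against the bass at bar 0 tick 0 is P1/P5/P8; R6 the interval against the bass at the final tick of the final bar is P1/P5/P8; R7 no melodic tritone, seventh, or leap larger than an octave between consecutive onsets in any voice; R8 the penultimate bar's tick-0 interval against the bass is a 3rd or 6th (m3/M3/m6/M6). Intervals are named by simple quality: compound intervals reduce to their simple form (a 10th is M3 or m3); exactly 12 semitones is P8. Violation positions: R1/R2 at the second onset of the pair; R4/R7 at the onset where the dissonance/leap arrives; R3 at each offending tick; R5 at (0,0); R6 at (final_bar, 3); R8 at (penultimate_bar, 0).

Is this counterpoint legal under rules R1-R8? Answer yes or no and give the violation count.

No (4 violations)

bar 0: v0=D3 v1=D4 (P8)
bar 1: v0=E3 v1=C4 (m6)
bar 2: v0=D3 v1=B3 (M6)
bar 3: v0=E3 v1=E4 (P8)
bar 4: v0=D3 v1=F3 (m3)
bar 5: v0=E3 v1=G3 (m3)
bar 6: v0=E3 v1=C4 (m6)
bar 7: v0=D3 v1=D4 (P8)
  R7 @ bar2.1: B3->F3 leap 6st
  R2 @ bar3.0: D3/A3 P5 -> E3/E4 P8 similar
  R7 @ bar4.0: B3->F3 leap 6st
  R1 @ bar7.0: E3/E4 P8 -> D3/D4 P8 similar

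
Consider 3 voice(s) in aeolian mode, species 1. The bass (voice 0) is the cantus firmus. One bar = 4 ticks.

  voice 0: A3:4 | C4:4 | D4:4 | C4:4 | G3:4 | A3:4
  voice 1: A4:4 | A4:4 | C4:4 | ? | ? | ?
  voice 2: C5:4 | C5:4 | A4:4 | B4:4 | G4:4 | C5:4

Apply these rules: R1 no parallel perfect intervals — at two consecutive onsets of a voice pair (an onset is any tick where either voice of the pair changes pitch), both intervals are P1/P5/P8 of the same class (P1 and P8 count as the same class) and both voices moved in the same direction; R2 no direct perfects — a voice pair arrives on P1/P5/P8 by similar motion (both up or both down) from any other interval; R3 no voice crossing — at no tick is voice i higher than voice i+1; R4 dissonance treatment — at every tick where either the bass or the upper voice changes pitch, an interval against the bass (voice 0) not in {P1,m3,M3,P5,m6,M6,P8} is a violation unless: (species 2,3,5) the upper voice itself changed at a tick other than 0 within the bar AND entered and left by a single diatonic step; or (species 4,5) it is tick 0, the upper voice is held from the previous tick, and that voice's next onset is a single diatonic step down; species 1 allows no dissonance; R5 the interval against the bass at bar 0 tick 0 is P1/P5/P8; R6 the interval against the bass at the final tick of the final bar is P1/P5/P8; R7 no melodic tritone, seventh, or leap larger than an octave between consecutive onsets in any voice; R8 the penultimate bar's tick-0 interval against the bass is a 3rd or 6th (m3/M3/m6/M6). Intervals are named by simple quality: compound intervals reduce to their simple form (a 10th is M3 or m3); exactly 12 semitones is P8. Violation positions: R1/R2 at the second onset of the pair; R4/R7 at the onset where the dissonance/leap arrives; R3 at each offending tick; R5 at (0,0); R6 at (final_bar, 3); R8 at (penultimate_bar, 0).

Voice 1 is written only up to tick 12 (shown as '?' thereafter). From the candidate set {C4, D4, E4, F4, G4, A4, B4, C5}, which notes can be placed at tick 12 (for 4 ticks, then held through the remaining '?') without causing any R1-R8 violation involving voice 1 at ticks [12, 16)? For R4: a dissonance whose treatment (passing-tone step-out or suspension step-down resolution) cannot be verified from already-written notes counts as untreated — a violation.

C4: legal
D4: violates R4
E4: violates R2
F4: violates R4
G4: legal
A4: legal
B4: violates R2,R4,R7
C5: violates R3

{A4, C4, G4}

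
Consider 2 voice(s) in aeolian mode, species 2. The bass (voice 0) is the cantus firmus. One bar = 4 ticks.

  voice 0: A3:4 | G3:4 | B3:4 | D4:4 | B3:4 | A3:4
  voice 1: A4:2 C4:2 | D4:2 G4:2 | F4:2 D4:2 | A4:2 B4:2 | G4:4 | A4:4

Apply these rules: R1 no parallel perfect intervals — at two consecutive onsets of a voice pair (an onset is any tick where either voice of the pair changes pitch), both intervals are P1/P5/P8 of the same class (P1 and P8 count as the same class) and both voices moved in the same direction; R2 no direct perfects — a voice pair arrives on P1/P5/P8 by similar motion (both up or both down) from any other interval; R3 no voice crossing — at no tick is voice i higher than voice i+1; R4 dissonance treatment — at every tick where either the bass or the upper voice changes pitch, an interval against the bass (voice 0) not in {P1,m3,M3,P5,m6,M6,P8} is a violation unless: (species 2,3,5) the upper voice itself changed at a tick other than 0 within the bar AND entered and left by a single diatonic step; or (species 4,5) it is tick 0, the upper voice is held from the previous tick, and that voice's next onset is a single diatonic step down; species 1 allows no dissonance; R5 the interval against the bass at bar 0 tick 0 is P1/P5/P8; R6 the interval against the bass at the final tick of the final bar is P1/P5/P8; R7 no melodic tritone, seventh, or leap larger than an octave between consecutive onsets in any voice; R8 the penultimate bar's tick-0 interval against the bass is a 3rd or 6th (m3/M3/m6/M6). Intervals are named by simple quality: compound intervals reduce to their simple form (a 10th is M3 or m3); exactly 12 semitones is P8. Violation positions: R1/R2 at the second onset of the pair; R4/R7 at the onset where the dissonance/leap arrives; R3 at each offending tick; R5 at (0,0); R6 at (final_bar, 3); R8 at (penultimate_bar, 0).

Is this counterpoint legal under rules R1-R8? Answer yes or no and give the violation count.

bar 0: v0=A3 v1=A4 (P8)
bar 1: v0=G3 v1=D4 (P5)
bar 2: v0=B3 v1=F4 (TT)
bar 3: v0=D4 v1=A4 (P5)
bar 4: v0=B3 v1=G4 (m6)
bar 5: v0=A3 v1=A4 (P8)
  R4 @ bar2.0: B3/F4 TT untreated
  R2 @ bar3.0: B3/D4 m3 -> D4/A4 P5 similar

No (2 violations)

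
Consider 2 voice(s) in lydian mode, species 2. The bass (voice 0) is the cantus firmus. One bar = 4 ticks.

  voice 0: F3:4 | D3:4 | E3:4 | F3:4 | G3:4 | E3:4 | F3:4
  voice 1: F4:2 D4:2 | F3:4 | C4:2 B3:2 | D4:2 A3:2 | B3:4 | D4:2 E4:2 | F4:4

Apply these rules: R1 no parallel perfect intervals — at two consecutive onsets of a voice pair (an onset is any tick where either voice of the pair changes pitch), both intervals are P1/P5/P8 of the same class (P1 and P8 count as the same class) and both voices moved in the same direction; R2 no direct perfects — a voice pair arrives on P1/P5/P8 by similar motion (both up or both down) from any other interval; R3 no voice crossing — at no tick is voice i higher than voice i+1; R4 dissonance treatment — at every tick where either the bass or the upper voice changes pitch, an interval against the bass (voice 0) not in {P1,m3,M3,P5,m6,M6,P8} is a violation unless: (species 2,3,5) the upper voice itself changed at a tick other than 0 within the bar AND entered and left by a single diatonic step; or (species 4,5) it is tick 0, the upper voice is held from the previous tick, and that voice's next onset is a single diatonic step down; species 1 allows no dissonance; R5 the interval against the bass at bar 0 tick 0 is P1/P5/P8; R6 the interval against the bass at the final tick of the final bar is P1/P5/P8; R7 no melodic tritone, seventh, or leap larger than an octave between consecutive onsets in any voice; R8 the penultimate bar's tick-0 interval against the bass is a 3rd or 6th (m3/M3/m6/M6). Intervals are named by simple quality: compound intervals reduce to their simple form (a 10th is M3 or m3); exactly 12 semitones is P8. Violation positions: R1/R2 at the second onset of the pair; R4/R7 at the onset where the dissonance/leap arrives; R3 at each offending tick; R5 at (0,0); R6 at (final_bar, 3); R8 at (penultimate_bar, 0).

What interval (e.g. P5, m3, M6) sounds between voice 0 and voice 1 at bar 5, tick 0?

m7

voice 0=E3 voice 1=D4 -> m7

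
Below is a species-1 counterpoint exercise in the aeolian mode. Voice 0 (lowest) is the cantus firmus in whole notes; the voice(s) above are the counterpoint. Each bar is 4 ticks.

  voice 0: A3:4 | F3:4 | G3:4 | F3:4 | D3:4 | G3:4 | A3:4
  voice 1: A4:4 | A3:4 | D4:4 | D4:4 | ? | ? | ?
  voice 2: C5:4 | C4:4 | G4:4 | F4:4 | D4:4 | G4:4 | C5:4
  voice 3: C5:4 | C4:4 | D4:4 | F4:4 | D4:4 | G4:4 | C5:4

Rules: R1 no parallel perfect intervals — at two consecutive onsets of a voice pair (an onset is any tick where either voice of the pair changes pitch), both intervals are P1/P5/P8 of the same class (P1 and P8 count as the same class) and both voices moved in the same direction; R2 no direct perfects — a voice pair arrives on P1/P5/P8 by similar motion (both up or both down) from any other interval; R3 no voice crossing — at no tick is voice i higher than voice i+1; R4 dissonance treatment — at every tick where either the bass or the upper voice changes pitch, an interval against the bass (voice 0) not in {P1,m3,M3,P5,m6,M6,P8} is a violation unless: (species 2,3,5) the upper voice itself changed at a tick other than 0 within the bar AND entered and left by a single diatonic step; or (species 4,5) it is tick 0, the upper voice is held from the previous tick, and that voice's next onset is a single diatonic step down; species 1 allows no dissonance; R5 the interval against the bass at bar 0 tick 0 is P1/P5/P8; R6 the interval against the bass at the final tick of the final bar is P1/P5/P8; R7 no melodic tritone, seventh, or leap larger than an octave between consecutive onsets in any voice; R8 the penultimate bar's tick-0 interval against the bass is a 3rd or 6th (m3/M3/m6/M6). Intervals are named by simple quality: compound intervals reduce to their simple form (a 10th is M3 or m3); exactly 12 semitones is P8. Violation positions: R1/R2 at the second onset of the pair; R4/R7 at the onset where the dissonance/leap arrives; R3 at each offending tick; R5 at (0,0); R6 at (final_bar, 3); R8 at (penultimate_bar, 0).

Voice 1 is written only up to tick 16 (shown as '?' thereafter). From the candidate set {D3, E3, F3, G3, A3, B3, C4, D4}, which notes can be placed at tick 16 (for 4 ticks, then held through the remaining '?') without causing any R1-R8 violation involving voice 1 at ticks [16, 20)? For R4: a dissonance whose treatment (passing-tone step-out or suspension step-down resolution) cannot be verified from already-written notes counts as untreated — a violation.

D3: violates R2
E3: violates R4,R7
F3: legal
G3: violates R2,R4
A3: violates R2
B3: legal
C4: violates R4
D4: legal

{B3, D4, F3}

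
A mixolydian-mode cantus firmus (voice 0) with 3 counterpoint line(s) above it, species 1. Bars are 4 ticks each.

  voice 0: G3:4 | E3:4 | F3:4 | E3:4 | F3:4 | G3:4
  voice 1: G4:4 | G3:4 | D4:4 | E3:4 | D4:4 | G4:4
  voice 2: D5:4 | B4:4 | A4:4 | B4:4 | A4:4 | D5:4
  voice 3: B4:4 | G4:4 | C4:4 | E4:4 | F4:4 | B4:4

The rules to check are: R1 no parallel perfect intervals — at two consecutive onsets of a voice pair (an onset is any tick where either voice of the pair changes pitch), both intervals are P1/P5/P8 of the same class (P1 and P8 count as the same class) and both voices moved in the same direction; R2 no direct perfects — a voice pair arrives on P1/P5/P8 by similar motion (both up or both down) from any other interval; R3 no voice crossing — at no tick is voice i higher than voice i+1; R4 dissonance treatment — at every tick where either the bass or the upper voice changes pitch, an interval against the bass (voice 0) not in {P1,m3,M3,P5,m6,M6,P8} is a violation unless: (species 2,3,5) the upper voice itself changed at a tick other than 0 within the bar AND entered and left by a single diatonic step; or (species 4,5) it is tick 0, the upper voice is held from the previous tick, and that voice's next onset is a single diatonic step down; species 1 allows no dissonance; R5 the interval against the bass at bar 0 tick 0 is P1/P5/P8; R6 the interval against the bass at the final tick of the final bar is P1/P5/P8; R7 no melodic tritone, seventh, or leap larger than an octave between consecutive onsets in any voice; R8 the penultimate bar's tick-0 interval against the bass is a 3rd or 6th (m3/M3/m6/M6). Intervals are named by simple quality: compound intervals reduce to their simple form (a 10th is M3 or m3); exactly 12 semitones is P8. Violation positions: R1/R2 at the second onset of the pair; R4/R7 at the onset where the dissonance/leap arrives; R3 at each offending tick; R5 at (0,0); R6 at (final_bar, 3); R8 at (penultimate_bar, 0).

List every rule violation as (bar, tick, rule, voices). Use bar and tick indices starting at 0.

(0, 0, R3, (2, 3))
(0, 0, R5, (0, 3))
(0, 1, R3, (2, 3))
(0, 2, R3, (2, 3))
(0, 3, R3, (2, 3))
(1, 0, R1, (0, 2))
(1, 0, R2, (1, 3))
(1, 0, R3, (2, 3))
(1, 1, R3, (2, 3))
(1, 2, R3, (2, 3))
(1, 3, R3, (2, 3))
(2, 0, R3, (2, 3))
(2, 1, R3, (2, 3))
(2, 2, R3, (2, 3))
(2, 3, R3, (2, 3))
(3, 0, R2, (0, 1))
(3, 0, R2, (2, 3))
(3, 0, R3, (2, 3))
(3, 0, R7, (1,))
(3, 1, R3, (2, 3))
(3, 2, R3, (2, 3))
(3, 3, R3, (2, 3))
(4, 0, R1, (0, 3))
(4, 0, R3, (2, 3))
(4, 0, R7, (1,))
(4, 0, R8, (0, 3))
(4, 1, R3, (2, 3))
(4, 2, R3, (2, 3))
(4, 3, R3, (2, 3))
(5, 0, R1, (1, 2))
(5, 0, R2, (0, 1))
(5, 0, R2, (0, 2))
(5, 0, R3, (2, 3))
(5, 0, R7, (3,))
(5, 1, R3, (2, 3))
(5, 2, R3, (2, 3))
(5, 3, R3, (2, 3))
(5, 3, R6, (0, 3))

bar 0: v0=G3 v1=G4 v2=D5 v3=B4 downbeat M3
bar 1: v0=E3 v1=G3 v2=B4 v3=G4 downbeat m3
bar 2: v0=F3 v1=D4 v2=A4 v3=C4 downbeat P5
bar 3: v0=E3 v1=E3 v2=B4 v3=E4 downbeat P8
bar 4: v0=F3 v1=D4 v2=A4 v3=F4 downbeat P8
bar 5: v0=G3 v1=G4 v2=D5 v3=B4 downbeat M3
  -> R3 @ bar 0 tick 0 v(2, 3): D5 above B4
  -> R5 @ bar 0 tick 0 v(0, 3): opens on M3
  -> R3 @ bar 0 tick 1 v(2, 3): D5 above B4
  -> R3 @ bar 0 tick 2 v(2, 3): D5 above B4
  -> R3 @ bar 0 tick 3 v(2, 3): D5 above B4
  -> R1 @ bar 1 tick 0 v(0, 2): G3/D5 P5 -> E3/B4 P5 similar
  -> R2 @ bar 1 tick 0 v(1, 3): G4/B4 M3 -> G3/G4 P8 similar
  -> R3 @ bar 1 tick 0 v(2, 3): B4 above G4
  -> R3 @ bar 1 tick 1 v(2, 3): B4 above G4
  -> R3 @ bar 1 tick 2 v(2, 3): B4 above G4
  -> R3 @ bar 1 tick 3 v(2, 3): B4 above G4
  -> R3 @ bar 2 tick 0 v(2, 3): A4 above C4
  -> R3 @ bar 2 tick 1 v(2, 3): A4 above C4
  -> R3 @ bar 2 tick 2 v(2, 3): A4 above C4
  -> R3 @ bar 2 tick 3 v(2, 3): A4 above C4
  -> R2 @ bar 3 tick 0 v(0, 1): F3/D4 M6 -> E3/E3 P1 similar
  -> R2 @ bar 3 tick 0 v(2, 3): A4/C4 M6 -> B4/E4 P5 similar
  -> R3 @ bar 3 tick 0 v(2, 3): B4 above E4
  -> R7 @ bar 3 tick 0 v(1,): D4->E3 leap 10st
  -> R3 @ bar 3 tick 1 v(2, 3): B4 above E4
  -> R3 @ bar 3 tick 2 v(2, 3): B4 above E4
  -> R3 @ bar 3 tick 3 v(2, 3): B4 above E4
  -> R1 @ bar 4 tick 0 v(0, 3): E3/E4 P8 -> F3/F4 P8 similar
  -> R3 @ bar 4 tick 0 v(2, 3): A4 above F4
  -> R7 @ bar 4 tick 0 v(1,): E3->D4 leap 10st
  -> R8 @ bar 4 tick 0 v(0, 3): penult P8 not 3rd/6th
  -> R3 @ bar 4 tick 1 v(2, 3): A4 above F4
  -> R3 @ bar 4 tick 2 v(2, 3): A4 above F4
  -> R3 @ bar 4 tick 3 v(2, 3): A4 above F4
  -> R1 @ bar 5 tick 0 v(1, 2): D4/A4 P5 -> G4/D5 P5 similar
  -> R2 @ bar 5 tick 0 v(0, 1): F3/D4 M6 -> G3/G4 P8 similar
  -> R2 @ bar 5 tick 0 v(0, 2): F3/A4 M3 -> G3/D5 P5 similar
  -> R3 @ bar 5 tick 0 v(2, 3): D5 above B4
  -> R7 @ bar 5 tick 0 v(3,): F4->B4 leap 6st
  -> R3 @ bar 5 tick 1 v(2, 3): D5 above B4
  -> R3 @ bar 5 tick 2 v(2, 3): D5 above B4
  -> R3 @ bar 5 tick 3 v(2, 3): D5 above B4
  -> R6 @ bar 5 tick 3 v(0, 3): closes on M3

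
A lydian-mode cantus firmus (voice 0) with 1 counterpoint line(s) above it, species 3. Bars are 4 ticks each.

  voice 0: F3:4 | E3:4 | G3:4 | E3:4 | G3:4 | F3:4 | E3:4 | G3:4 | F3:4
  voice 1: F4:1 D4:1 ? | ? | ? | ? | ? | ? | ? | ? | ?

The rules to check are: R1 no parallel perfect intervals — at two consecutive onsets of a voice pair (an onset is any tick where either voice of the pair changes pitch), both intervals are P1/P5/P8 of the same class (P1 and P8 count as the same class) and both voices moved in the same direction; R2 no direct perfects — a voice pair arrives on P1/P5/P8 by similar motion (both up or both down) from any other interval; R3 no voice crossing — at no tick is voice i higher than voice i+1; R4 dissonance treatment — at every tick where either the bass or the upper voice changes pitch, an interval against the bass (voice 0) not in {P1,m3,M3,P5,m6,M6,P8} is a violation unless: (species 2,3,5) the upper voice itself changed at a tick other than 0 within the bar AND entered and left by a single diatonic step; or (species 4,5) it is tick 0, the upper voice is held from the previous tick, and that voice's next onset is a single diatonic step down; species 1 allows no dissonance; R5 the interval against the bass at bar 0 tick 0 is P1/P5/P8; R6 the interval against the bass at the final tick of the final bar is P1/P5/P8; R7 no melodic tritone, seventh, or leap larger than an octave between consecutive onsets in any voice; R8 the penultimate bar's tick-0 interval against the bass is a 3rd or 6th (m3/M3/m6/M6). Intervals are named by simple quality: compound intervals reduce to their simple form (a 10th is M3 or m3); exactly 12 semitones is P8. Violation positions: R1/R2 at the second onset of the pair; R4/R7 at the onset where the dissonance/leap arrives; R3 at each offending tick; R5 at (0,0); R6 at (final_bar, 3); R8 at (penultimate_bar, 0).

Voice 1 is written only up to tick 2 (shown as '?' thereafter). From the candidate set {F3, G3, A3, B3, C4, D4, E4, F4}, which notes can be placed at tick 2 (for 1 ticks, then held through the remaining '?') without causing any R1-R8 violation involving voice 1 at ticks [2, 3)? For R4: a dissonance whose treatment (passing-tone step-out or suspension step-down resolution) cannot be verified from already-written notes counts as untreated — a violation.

{A3, C4, D4, F3, F4}

F3: legal
G3: violates R4
A3: legal
B3: violates R4
C4: legal
D4: legal
E4: violates R4
F4: legal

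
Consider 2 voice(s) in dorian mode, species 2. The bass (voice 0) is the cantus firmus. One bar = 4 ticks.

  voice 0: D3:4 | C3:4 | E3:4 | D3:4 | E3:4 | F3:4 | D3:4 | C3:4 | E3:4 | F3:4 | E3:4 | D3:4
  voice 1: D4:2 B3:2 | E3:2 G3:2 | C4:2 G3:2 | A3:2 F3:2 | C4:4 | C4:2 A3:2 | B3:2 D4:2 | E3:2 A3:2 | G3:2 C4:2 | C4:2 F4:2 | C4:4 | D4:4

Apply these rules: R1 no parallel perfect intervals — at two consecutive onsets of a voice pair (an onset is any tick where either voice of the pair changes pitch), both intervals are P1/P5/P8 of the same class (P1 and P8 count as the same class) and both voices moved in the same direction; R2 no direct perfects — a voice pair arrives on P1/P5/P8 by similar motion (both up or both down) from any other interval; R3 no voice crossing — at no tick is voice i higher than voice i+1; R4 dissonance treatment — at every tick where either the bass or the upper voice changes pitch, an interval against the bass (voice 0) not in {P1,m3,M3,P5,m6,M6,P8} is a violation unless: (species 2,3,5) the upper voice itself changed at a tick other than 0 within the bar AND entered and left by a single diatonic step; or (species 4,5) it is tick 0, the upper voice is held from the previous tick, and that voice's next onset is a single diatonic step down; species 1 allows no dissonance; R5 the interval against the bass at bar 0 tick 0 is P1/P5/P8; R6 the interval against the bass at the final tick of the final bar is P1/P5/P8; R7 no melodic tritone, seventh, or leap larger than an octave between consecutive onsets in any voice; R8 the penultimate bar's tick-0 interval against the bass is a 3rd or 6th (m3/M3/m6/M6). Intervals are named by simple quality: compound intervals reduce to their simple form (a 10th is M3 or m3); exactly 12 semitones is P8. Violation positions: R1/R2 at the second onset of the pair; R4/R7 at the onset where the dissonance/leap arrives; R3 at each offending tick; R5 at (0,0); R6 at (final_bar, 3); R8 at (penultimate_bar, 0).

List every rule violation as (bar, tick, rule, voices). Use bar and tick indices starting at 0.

bar 0: v0=D3 v1=D4 downbeat P8
bar 1: v0=C3 v1=E3 downbeat M3
bar 2: v0=E3 v1=C4 downbeat m6
bar 3: v0=D3 v1=A3 downbeat P5
bar 4: v0=E3 v1=C4 downbeat m6
bar 5: v0=F3 v1=C4 downbeat P5
bar 6: v0=D3 v1=B3 downbeat M6
bar 7: v0=C3 v1=E3 downbeat M3
bar 8: v0=E3 v1=G3 downbeat m3
bar 9: v0=F3 v1=C4 downbeat P5
bar 10: v0=E3 v1=C4 downbeat m6
bar 11: v0=D3 v1=D4 downbeat P8
  -> R7 @ bar 7 tick 0 v(1,): D4->E3 leap 10st

(7, 0, R7, (1,))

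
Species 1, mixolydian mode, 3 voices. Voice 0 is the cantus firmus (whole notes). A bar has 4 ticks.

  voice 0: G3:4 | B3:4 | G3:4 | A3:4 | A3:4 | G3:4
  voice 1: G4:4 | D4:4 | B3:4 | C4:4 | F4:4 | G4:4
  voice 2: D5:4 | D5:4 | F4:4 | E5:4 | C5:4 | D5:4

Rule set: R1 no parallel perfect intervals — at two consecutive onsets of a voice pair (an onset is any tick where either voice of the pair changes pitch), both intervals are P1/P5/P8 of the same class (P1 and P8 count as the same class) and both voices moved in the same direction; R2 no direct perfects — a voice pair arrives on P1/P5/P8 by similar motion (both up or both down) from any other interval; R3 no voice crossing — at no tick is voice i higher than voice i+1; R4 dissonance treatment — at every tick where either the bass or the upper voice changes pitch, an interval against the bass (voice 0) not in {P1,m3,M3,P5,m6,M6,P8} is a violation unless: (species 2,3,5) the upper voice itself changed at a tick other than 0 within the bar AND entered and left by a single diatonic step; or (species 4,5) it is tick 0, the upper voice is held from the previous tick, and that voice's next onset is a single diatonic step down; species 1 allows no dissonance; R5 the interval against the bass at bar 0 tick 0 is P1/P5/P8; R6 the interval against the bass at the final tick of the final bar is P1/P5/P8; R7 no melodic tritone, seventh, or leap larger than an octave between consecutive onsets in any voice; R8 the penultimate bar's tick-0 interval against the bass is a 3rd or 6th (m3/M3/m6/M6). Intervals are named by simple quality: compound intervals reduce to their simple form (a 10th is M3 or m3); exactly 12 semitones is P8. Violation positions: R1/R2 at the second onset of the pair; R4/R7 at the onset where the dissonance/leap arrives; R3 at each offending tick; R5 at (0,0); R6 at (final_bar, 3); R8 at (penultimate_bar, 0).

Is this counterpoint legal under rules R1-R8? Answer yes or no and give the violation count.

No (4 violations)

bar 0: v0=G3 v1=G4 v2=D5 (P5)
bar 1: v0=B3 v1=D4 v2=D5 (m3)
bar 2: v0=G3 v1=B3 v2=F4 (m7)
bar 3: v0=A3 v1=C4 v2=E5 (P5)
bar 4: v0=A3 v1=F4 v2=C5 (m3)
bar 5: v0=G3 v1=G4 v2=D5 (P5)
  R4 @ bar2.0: G3/F4 m7 untreated
  R2 @ bar3.0: G3/F4 m7 -> A3/E5 P5 similar
  R7 @ bar3.0: F4->E5 leap 11st
  R1 @ bar5.0: F4/C5 P5 -> G4/D5 P5 similar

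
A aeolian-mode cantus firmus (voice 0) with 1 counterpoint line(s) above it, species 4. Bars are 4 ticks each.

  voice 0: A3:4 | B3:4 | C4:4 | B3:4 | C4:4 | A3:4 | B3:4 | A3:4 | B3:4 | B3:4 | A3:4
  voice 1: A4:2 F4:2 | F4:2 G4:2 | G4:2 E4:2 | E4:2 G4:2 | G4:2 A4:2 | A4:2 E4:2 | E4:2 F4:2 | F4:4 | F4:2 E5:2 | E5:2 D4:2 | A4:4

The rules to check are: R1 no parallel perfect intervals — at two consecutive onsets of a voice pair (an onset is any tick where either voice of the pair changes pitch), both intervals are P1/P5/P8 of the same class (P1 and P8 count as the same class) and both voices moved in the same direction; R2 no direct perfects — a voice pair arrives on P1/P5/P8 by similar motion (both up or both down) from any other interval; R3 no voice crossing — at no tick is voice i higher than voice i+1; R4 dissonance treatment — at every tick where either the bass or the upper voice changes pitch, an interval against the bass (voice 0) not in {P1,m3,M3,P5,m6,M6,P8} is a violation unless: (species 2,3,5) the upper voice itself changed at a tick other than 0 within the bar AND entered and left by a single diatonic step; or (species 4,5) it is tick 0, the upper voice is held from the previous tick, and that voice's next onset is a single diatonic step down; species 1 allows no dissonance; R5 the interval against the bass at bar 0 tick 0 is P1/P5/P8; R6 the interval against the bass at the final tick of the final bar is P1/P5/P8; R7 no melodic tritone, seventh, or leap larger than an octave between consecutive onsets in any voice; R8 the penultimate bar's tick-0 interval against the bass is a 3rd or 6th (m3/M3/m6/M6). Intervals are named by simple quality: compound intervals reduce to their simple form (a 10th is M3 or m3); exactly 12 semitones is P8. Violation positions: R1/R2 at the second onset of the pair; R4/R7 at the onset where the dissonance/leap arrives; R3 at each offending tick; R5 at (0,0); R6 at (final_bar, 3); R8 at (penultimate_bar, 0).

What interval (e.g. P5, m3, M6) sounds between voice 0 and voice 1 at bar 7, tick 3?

voice 0=A3 voice 1=F4 -> m6

m6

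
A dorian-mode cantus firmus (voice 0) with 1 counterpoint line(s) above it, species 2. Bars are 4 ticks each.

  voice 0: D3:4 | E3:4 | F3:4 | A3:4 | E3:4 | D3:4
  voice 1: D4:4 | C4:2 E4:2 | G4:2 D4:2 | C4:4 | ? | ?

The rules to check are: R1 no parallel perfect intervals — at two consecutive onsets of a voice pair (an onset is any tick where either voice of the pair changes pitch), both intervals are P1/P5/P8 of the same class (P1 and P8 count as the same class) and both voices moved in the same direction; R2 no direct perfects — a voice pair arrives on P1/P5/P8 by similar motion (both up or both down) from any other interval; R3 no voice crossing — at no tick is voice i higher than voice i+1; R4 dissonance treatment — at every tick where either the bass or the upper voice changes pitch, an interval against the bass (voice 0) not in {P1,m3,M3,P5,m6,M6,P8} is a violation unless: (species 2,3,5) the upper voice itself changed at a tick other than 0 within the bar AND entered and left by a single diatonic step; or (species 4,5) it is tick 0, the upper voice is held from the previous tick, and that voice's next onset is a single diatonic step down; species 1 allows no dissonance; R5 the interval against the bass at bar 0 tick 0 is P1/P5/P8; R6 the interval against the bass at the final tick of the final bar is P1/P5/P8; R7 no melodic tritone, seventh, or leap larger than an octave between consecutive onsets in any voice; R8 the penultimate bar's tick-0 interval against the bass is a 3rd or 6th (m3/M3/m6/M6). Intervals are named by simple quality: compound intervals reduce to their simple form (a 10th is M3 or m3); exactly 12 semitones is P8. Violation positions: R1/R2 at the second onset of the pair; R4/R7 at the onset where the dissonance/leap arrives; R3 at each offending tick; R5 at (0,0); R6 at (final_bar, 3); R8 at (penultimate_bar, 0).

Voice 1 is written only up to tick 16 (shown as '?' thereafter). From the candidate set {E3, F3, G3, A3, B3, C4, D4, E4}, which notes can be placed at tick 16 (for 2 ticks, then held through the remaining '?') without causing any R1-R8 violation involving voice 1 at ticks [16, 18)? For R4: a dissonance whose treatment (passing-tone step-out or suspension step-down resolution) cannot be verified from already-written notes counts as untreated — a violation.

E3: violates R2,R8
F3: violates R4,R8
G3: legal
A3: violates R4,R8
B3: violates R2,R8
C4: legal
D4: violates R4,R8
E4: violates R8

{C4, G3}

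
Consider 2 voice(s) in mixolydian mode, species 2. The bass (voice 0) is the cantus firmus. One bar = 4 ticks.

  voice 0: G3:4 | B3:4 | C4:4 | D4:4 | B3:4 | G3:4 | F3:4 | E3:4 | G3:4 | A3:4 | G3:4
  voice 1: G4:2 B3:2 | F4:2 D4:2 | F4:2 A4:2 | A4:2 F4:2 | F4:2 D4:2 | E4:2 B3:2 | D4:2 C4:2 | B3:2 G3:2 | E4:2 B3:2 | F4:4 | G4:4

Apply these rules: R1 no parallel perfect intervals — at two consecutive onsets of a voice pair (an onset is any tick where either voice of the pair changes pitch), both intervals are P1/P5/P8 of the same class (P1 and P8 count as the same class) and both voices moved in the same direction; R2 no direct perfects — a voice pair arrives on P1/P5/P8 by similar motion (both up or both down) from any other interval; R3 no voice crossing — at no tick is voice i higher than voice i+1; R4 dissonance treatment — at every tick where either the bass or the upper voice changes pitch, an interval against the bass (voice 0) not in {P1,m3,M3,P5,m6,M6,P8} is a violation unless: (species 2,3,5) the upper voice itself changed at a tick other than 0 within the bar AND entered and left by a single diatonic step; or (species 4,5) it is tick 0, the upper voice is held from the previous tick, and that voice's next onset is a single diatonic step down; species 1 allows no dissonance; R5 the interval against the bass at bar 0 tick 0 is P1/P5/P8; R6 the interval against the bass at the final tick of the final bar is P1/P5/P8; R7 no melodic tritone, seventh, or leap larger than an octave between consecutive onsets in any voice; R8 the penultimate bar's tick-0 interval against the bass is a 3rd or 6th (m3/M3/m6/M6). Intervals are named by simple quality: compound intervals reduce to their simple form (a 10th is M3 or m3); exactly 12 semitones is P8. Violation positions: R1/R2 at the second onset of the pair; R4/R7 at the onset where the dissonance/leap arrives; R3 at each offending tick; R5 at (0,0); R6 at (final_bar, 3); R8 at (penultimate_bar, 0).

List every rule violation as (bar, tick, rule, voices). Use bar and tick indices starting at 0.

(1, 0, R4, (0, 1))
(1, 0, R7, (1,))
(2, 0, R4, (0, 1))
(4, 0, R4, (0, 1))
(7, 0, R1, (0, 1))
(9, 0, R7, (1,))

bar 0: v0=G3 v1=G4 downbeat P8
bar 1: v0=B3 v1=F4 downbeat TT
bar 2: v0=C4 v1=F4 downbeat P4
bar 3: v0=D4 v1=A4 downbeat P5
bar 4: v0=B3 v1=F4 downbeat TT
bar 5: v0=G3 v1=E4 downbeat M6
bar 6: v0=F3 v1=D4 downbeat M6
bar 7: v0=E3 v1=B3 downbeat P5
bar 8: v0=G3 v1=E4 downbeat M6
bar 9: v0=A3 v1=F4 downbeat m6
bar 10: v0=G3 v1=G4 downbeat P8
  -> R4 @ bar 1 tick 0 v(0, 1): B3/F4 TT untreated
  -> R7 @ bar 1 tick 0 v(1,): B3->F4 leap 6st
  -> R4 @ bar 2 tick 0 v(0, 1): C4/F4 P4 untreated
  -> R4 @ bar 4 tick 0 v(0, 1): B3/F4 TT untreated
  -> R1 @ bar 7 tick 0 v(0, 1): F3/C4 P5 -> E3/B3 P5 similar
  -> R7 @ bar 9 tick 0 v(1,): B3->F4 leap 6st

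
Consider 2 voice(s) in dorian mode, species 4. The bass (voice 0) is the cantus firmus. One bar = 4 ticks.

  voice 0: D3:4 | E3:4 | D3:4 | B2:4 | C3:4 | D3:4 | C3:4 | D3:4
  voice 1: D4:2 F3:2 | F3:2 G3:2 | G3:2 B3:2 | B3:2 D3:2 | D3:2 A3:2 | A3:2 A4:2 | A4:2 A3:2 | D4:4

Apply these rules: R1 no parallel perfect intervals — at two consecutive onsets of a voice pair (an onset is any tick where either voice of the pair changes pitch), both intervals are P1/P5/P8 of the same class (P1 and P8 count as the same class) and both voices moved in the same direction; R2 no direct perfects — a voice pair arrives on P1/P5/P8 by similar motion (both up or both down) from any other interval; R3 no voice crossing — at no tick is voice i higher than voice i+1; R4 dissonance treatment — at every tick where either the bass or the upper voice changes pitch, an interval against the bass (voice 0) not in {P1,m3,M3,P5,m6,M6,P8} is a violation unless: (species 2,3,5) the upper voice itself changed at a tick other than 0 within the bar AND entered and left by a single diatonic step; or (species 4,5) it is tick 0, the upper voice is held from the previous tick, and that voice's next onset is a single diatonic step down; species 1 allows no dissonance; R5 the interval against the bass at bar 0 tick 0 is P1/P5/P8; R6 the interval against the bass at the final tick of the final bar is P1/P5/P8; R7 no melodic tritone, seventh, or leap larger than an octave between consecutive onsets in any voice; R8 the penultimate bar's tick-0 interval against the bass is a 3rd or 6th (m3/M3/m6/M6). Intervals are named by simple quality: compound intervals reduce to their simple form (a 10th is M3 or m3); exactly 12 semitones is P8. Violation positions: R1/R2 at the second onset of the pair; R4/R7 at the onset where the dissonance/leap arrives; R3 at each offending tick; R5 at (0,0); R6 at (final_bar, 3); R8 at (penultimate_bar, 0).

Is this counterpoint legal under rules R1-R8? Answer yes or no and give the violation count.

bar 0: v0=D3 v1=D4 (P8)
bar 1: v0=E3 v1=F3 (m2)
bar 2: v0=D3 v1=G3 (P4)
bar 3: v0=B2 v1=B3 (P8)
bar 4: v0=C3 v1=D3 (M2)
bar 5: v0=D3 v1=A3 (P5)
bar 6: v0=C3 v1=A4 (M6)
bar 7: v0=D3 v1=D4 (P8)
  R4 @ bar1.0: E3/F3 m2 untreated
  R4 @ bar2.0: D3/G3 P4 untreated
  R4 @ bar4.0: C3/D3 M2 untreated
  R2 @ bar7.0: C3/A3 M6 -> D3/D4 P8 similar

No (4 violations)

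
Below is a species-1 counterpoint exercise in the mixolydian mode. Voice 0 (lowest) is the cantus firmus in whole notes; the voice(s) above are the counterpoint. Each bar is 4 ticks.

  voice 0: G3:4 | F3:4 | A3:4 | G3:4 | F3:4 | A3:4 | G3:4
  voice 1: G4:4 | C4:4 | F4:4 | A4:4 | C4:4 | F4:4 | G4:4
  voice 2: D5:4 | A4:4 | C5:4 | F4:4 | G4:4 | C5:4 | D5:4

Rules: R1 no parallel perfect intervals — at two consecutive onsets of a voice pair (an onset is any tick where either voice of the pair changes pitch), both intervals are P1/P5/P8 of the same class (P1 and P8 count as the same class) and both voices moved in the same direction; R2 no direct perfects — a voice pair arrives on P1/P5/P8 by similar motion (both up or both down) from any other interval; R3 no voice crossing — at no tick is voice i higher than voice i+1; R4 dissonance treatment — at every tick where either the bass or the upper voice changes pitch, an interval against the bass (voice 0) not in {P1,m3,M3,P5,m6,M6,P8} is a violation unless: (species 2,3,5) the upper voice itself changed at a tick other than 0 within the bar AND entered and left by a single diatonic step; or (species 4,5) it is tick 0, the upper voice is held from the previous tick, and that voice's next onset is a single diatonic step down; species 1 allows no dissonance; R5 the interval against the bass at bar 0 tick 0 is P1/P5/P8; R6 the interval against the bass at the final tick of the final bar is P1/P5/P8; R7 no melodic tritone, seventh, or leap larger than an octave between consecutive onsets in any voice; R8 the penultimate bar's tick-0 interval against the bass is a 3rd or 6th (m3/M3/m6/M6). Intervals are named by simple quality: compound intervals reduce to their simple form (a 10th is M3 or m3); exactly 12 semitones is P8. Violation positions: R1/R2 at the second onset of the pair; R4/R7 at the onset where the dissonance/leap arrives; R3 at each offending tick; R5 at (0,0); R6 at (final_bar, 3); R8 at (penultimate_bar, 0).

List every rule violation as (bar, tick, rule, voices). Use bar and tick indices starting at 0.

(1, 0, R2, (0, 1))
(2, 0, R2, (1, 2))
(3, 0, R3, (1, 2))
(3, 0, R4, (0, 1))
(3, 0, R4, (0, 2))
(3, 1, R3, (1, 2))
(3, 2, R3, (1, 2))
(3, 3, R3, (1, 2))
(4, 0, R2, (0, 1))
(4, 0, R4, (0, 2))
(5, 0, R1, (1, 2))
(6, 0, R1, (1, 2))

bar 0: v0=G3 v1=G4 v2=D5 downbeat P5
bar 1: v0=F3 v1=C4 v2=A4 downbeat M3
bar 2: v0=A3 v1=F4 v2=C5 downbeat m3
bar 3: v0=G3 v1=A4 v2=F4 downbeat m7
bar 4: v0=F3 v1=C4 v2=G4 downbeat M2
bar 5: v0=A3 v1=F4 v2=C5 downbeat m3
bar 6: v0=G3 v1=G4 v2=D5 downbeat P5
  -> R2 @ bar 1 tick 0 v(0, 1): G3/G4 P8 -> F3/C4 P5 similar
  -> R2 @ bar 2 tick 0 v(1, 2): C4/A4 M6 -> F4/C5 P5 similar
  -> R3 @ bar 3 tick 0 v(1, 2): A4 above F4
  -> R4 @ bar 3 tick 0 v(0, 1): G3/A4 M2 untreated
  -> R4 @ bar 3 tick 0 v(0, 2): G3/F4 m7 untreated
  -> R3 @ bar 3 tick 1 v(1, 2): A4 above F4
  -> R3 @ bar 3 tick 2 v(1, 2): A4 above F4
  -> R3 @ bar 3 tick 3 v(1, 2): A4 above F4
  -> R2 @ bar 4 tick 0 v(0, 1): G3/A4 M2 -> F3/C4 P5 similar
  -> R4 @ bar 4 tick 0 v(0, 2): F3/G4 M2 untreated
  -> R1 @ bar 5 tick 0 v(1, 2): C4/G4 P5 -> F4/C5 P5 similar
  -> R1 @ bar 6 tick 0 v(1, 2): F4/C5 P5 -> G4/D5 P5 similar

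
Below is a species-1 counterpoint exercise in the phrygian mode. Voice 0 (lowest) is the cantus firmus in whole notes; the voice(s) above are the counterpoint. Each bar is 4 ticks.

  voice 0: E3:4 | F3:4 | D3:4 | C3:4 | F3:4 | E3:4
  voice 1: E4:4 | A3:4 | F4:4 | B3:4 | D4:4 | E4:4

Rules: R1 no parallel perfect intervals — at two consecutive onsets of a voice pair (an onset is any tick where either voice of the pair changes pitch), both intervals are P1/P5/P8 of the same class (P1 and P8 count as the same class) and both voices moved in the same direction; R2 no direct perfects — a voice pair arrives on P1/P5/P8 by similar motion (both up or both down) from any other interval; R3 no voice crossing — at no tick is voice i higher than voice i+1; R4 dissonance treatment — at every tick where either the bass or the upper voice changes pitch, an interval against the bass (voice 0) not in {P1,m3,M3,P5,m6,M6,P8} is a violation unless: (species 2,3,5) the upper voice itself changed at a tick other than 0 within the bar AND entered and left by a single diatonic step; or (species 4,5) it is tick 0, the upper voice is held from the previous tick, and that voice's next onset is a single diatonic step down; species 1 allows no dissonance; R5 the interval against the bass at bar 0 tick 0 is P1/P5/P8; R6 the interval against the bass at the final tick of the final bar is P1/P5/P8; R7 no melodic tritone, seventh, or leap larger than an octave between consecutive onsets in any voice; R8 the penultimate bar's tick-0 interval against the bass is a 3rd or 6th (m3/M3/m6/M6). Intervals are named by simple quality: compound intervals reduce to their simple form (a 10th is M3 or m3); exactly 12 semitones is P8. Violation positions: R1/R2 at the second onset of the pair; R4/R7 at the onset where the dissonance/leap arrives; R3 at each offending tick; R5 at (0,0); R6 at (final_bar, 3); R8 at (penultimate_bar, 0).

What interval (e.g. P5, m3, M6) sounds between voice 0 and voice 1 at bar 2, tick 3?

m3

voice 0=D3 voice 1=F4 -> m3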